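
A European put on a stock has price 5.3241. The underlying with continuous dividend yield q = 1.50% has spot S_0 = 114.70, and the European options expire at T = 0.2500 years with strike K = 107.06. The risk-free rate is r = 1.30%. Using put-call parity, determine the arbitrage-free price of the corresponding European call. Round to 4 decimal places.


Answer: Call price = 12.8822

Derivation:
Put-call parity: C - P = S_0 * exp(-qT) - K * exp(-rT).
S_0 * exp(-qT) = 114.7000 * 0.99625702 = 114.27068048
K * exp(-rT) = 107.0600 * 0.99675528 = 106.71261980
C = P + S*exp(-qT) - K*exp(-rT)
C = 5.3241 + 114.27068048 - 106.71261980 = 12.8822


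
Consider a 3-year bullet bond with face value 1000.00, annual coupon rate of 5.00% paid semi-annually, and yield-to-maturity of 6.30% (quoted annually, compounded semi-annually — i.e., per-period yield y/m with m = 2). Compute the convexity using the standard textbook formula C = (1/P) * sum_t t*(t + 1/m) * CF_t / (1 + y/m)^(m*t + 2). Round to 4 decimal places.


Answer: Convexity = 9.0792

Derivation:
Coupon per period c = face * coupon_rate / m = 25.000000
Periods per year m = 2; per-period yield y/m = 0.031500
Number of cashflows N = 6
Cashflows (t years, CF_t, discount factor 1/(1+y/m)^(m*t), PV):
  t = 0.5000: CF_t = 25.000000, DF = 0.969462, PV = 24.236549
  t = 1.0000: CF_t = 25.000000, DF = 0.939856, PV = 23.496412
  t = 1.5000: CF_t = 25.000000, DF = 0.911155, PV = 22.778877
  t = 2.0000: CF_t = 25.000000, DF = 0.883330, PV = 22.083255
  t = 2.5000: CF_t = 25.000000, DF = 0.856355, PV = 21.408875
  t = 3.0000: CF_t = 1025.000000, DF = 0.830204, PV = 850.958678
Price P = sum_t PV_t = 964.962645
Convexity numerator sum_t t*(t + 1/m) * CF_t / (1+y/m)^(m*t + 2):
  t = 0.5000: term = 11.389439
  t = 1.0000: term = 33.124882
  t = 1.5000: term = 64.226625
  t = 2.0000: term = 103.775449
  t = 2.5000: term = 150.909523
  t = 3.0000: term = 8397.679700
Convexity = (1/P) * sum = 8761.105617 / 964.962645 = 9.079217


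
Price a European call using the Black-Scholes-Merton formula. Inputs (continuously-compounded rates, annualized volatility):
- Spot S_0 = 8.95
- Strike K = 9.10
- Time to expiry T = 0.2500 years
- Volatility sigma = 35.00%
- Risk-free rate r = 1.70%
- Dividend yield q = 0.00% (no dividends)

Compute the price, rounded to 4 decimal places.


d1 = (ln(S/K) + (r - q + 0.5*sigma^2) * T) / (sigma * sqrt(T)) = 0.01680925
d2 = d1 - sigma * sqrt(T) = -0.15819075
exp(-rT) = 0.99575902; exp(-qT) = 1.00000000
C = S_0 * exp(-qT) * N(d1) - K * exp(-rT) * N(d2)
N(d1) = 0.50670560; N(d2) = 0.43715325
C = 8.9500 * 1.00000000 * 0.50670560 - 9.1000 * 0.99575902 * 0.43715325 = 0.5738

Answer: Price = 0.5738


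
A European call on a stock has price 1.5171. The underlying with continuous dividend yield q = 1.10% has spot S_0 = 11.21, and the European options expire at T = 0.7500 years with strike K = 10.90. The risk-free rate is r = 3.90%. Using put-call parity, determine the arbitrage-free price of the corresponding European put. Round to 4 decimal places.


Answer: Put price = 0.9850

Derivation:
Put-call parity: C - P = S_0 * exp(-qT) - K * exp(-rT).
S_0 * exp(-qT) = 11.2100 * 0.99178394 = 11.11789794
K * exp(-rT) = 10.9000 * 0.97117364 = 10.58579268
P = C - S*exp(-qT) + K*exp(-rT)
P = 1.5171 - 11.11789794 + 10.58579268 = 0.9850


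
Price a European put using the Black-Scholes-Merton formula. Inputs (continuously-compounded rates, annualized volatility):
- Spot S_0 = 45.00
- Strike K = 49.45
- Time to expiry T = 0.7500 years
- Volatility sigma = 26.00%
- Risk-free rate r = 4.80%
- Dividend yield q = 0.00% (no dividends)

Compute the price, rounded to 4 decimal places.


Answer: Price = 5.6434

Derivation:
d1 = (ln(S/K) + (r - q + 0.5*sigma^2) * T) / (sigma * sqrt(T)) = -0.14633417
d2 = d1 - sigma * sqrt(T) = -0.37150078
exp(-rT) = 0.96464029; exp(-qT) = 1.00000000
P = K * exp(-rT) * N(-d2) - S_0 * exp(-qT) * N(-d1)
N(-d1) = 0.55817120; N(-d2) = 0.64486771
P = 49.4500 * 0.96464029 * 0.64486771 - 45.0000 * 1.00000000 * 0.55817120 = 5.6434


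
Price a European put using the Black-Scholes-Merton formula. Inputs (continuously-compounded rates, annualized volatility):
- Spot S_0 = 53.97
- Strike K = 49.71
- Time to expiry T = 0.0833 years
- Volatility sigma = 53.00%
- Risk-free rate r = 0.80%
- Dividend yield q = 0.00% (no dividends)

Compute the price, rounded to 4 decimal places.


Answer: Price = 1.4645

Derivation:
d1 = (ln(S/K) + (r - q + 0.5*sigma^2) * T) / (sigma * sqrt(T)) = 0.61835537
d2 = d1 - sigma * sqrt(T) = 0.46538815
exp(-rT) = 0.99933382; exp(-qT) = 1.00000000
P = K * exp(-rT) * N(-d2) - S_0 * exp(-qT) * N(-d1)
N(-d1) = 0.26817055; N(-d2) = 0.32082676
P = 49.7100 * 0.99933382 * 0.32082676 - 53.9700 * 1.00000000 * 0.26817055 = 1.4645


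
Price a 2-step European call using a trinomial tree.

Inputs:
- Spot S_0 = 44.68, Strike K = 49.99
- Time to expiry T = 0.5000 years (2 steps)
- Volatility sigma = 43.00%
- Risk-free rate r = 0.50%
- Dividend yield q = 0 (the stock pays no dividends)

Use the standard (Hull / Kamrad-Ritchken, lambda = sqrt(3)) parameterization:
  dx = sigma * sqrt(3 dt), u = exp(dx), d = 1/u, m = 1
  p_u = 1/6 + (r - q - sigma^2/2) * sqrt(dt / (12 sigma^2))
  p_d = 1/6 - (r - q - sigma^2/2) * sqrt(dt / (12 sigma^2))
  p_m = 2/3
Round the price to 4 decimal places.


dt = T/N = 0.250000; dx = sigma*sqrt(3*dt) = 0.372391
u = exp(dx) = 1.451200; d = 1/u = 0.689085
p_u = 0.137312, p_m = 0.666667, p_d = 0.196021
Discount per step: exp(-r*dt) = 0.998751
Stock lattice S(k, j) with j the centered position index:
  k=0: S(0,+0) = 44.6800
  k=1: S(1,-1) = 30.7883; S(1,+0) = 44.6800; S(1,+1) = 64.8396
  k=2: S(2,-2) = 21.2158; S(2,-1) = 30.7883; S(2,+0) = 44.6800; S(2,+1) = 64.8396; S(2,+2) = 94.0953
Terminal payoffs V(N, j) = max(S_T - K, 0):
  V(2,-2) = 0.000000; V(2,-1) = 0.000000; V(2,+0) = 0.000000; V(2,+1) = 14.849624; V(2,+2) = 44.105274
Backward induction: V(k, j) = exp(-r*dt) * [p_u * V(k+1, j+1) + p_m * V(k+1, j) + p_d * V(k+1, j-1)]
  V(1,-1) = exp(-r*dt) * [p_u*0.000000 + p_m*0.000000 + p_d*0.000000] = 0.000000
  V(1,+0) = exp(-r*dt) * [p_u*14.849624 + p_m*0.000000 + p_d*0.000000] = 2.036491
  V(1,+1) = exp(-r*dt) * [p_u*44.105274 + p_m*14.849624 + p_d*0.000000] = 15.936019
  V(0,+0) = exp(-r*dt) * [p_u*15.936019 + p_m*2.036491 + p_d*0.000000] = 3.541445

Answer: Price = V(0,0) = 3.5414


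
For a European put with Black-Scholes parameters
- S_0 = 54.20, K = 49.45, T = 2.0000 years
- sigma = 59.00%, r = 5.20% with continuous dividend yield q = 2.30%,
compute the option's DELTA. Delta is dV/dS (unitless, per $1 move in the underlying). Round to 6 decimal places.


Answer: Delta = -0.262997

Derivation:
d1 = 0.5966289575; d2 = -0.2377570443
phi(d1) = 0.3338973764; exp(-qT) = 0.9550419622; exp(-rT) = 0.9012252974
N(-d1) = 0.2753775667
Delta = -exp(-qT) * N(-d1) = -0.9550419622 * 0.2753775667 = -0.262997


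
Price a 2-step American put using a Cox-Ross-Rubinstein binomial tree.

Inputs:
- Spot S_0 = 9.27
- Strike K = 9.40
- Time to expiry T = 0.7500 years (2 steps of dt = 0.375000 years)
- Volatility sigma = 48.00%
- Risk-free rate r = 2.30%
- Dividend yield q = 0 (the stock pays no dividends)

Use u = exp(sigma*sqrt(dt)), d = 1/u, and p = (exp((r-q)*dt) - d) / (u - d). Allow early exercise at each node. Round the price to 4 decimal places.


Answer: Price = V(0,0) = 1.4105

Derivation:
dt = T/N = 0.375000
u = exp(sigma*sqrt(dt)) = 1.341702; d = 1/u = 0.745322
p = (exp((r-q)*dt) - d) / (u - d) = 0.441565
Discount per step: exp(-r*dt) = 0.991412
Stock lattice S(k, i) with i counting down-moves:
  k=0: S(0,0) = 9.2700
  k=1: S(1,0) = 12.4376; S(1,1) = 6.9091
  k=2: S(2,0) = 16.6875; S(2,1) = 9.2700; S(2,2) = 5.1495
Terminal payoffs V(N, i) = max(K - S_T, 0):
  V(2,0) = 0.000000; V(2,1) = 0.130000; V(2,2) = 4.250468
Backward induction: V(k, i) = exp(-r*dt) * [p * V(k+1, i) + (1-p) * V(k+1, i+1)]; then take max(V_cont, immediate exercise) for American.
  V(1,0) = exp(-r*dt) * [p*0.000000 + (1-p)*0.130000] = 0.071973; exercise = 0.000000; V(1,0) = max -> 0.071973
  V(1,1) = exp(-r*dt) * [p*0.130000 + (1-p)*4.250468] = 2.410138; exercise = 2.490864; V(1,1) = max -> 2.490864
  V(0,0) = exp(-r*dt) * [p*0.071973 + (1-p)*2.490864] = 1.410549; exercise = 0.130000; V(0,0) = max -> 1.410549


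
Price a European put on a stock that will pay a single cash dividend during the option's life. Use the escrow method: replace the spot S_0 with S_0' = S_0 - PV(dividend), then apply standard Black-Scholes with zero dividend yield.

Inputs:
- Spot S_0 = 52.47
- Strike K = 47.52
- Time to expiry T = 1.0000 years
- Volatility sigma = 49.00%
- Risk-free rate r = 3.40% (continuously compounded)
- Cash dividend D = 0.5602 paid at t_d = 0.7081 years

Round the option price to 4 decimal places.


PV(D) = D * exp(-r * t_d) = 0.5602 * 0.97621210 = 0.54687402
S_0' = S_0 - PV(D) = 52.4700 - 0.54687402 = 51.92312598
d1 = (ln(S_0'/K) + (r + sigma^2/2)*T) / (sigma*sqrt(T)) = 0.49523184
d2 = d1 - sigma*sqrt(T) = 0.00523184
exp(-rT) = 0.96657150
N(-d1) = 0.31021824; N(-d2) = 0.49791281
P = K * exp(-rT) * N(-d2) - S_0' * N(-d1) = 47.5200 * 0.96657150 * 0.49791281 - 51.92312598 * 0.31021824 = 6.7624

Answer: Price = 6.7624


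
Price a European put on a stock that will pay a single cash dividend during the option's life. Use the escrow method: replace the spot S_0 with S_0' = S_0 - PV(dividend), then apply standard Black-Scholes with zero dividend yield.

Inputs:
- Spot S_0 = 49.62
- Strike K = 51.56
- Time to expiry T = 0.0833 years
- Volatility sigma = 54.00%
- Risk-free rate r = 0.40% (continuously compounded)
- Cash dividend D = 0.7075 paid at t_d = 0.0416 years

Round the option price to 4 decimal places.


PV(D) = D * exp(-r * t_d) = 0.7075 * 0.99983361 = 0.70738228
S_0' = S_0 - PV(D) = 49.6200 - 0.70738228 = 48.91261772
d1 = (ln(S_0'/K) + (r + sigma^2/2)*T) / (sigma*sqrt(T)) = -0.25814288
d2 = d1 - sigma*sqrt(T) = -0.41399627
exp(-rT) = 0.99966686
N(-d1) = 0.60185168; N(-d2) = 0.66056158
P = K * exp(-rT) * N(-d2) - S_0' * N(-d1) = 51.5600 * 0.99966686 * 0.66056158 - 48.91261772 * 0.60185168 = 4.6091

Answer: Price = 4.6091


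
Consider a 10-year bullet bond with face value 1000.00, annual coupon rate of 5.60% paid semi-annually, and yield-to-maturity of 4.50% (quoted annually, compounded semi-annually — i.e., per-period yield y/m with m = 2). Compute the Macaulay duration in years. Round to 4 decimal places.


Answer: Macaulay duration = 7.8967 years

Derivation:
Coupon per period c = face * coupon_rate / m = 28.000000
Periods per year m = 2; per-period yield y/m = 0.022500
Number of cashflows N = 20
Cashflows (t years, CF_t, discount factor 1/(1+y/m)^(m*t), PV):
  t = 0.5000: CF_t = 28.000000, DF = 0.977995, PV = 27.383863
  t = 1.0000: CF_t = 28.000000, DF = 0.956474, PV = 26.781284
  t = 1.5000: CF_t = 28.000000, DF = 0.935427, PV = 26.191965
  t = 2.0000: CF_t = 28.000000, DF = 0.914843, PV = 25.615614
  t = 2.5000: CF_t = 28.000000, DF = 0.894712, PV = 25.051945
  t = 3.0000: CF_t = 28.000000, DF = 0.875024, PV = 24.500680
  t = 3.5000: CF_t = 28.000000, DF = 0.855769, PV = 23.961545
  t = 4.0000: CF_t = 28.000000, DF = 0.836938, PV = 23.434274
  t = 4.5000: CF_t = 28.000000, DF = 0.818522, PV = 22.918605
  t = 5.0000: CF_t = 28.000000, DF = 0.800510, PV = 22.414284
  t = 5.5000: CF_t = 28.000000, DF = 0.782895, PV = 21.921060
  t = 6.0000: CF_t = 28.000000, DF = 0.765667, PV = 21.438689
  t = 6.5000: CF_t = 28.000000, DF = 0.748819, PV = 20.966933
  t = 7.0000: CF_t = 28.000000, DF = 0.732341, PV = 20.505558
  t = 7.5000: CF_t = 28.000000, DF = 0.716226, PV = 20.054336
  t = 8.0000: CF_t = 28.000000, DF = 0.700466, PV = 19.613042
  t = 8.5000: CF_t = 28.000000, DF = 0.685052, PV = 19.181459
  t = 9.0000: CF_t = 28.000000, DF = 0.669978, PV = 18.759374
  t = 9.5000: CF_t = 28.000000, DF = 0.655235, PV = 18.346576
  t = 10.0000: CF_t = 1028.000000, DF = 0.640816, PV = 658.759333
Price P = sum_t PV_t = 1087.800418
Macaulay numerator sum_t t * PV_t:
  t * PV_t at t = 0.5000: 13.691932
  t * PV_t at t = 1.0000: 26.781284
  t * PV_t at t = 1.5000: 39.287947
  t * PV_t at t = 2.0000: 51.231227
  t * PV_t at t = 2.5000: 62.629862
  t * PV_t at t = 3.0000: 73.502039
  t * PV_t at t = 3.5000: 83.865407
  t * PV_t at t = 4.0000: 93.737095
  t * PV_t at t = 4.5000: 103.133723
  t * PV_t at t = 5.0000: 112.071419
  t * PV_t at t = 5.5000: 120.565829
  t * PV_t at t = 6.0000: 128.632136
  t * PV_t at t = 6.5000: 136.285067
  t * PV_t at t = 7.0000: 143.538908
  t * PV_t at t = 7.5000: 150.407518
  t * PV_t at t = 8.0000: 156.904338
  t * PV_t at t = 8.5000: 163.042405
  t * PV_t at t = 9.0000: 168.834362
  t * PV_t at t = 9.5000: 174.292468
  t * PV_t at t = 10.0000: 6587.593329
Macaulay duration D = (sum_t t * PV_t) / P = 8590.028295 / 1087.800418 = 7.896695


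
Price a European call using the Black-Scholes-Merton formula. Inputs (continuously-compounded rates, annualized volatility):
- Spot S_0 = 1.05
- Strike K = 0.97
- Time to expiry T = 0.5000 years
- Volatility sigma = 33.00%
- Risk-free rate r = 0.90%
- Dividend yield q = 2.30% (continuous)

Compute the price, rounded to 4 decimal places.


d1 = (ln(S/K) + (r - q + 0.5*sigma^2) * T) / (sigma * sqrt(T)) = 0.42629699
d2 = d1 - sigma * sqrt(T) = 0.19295175
exp(-rT) = 0.99551011; exp(-qT) = 0.98856587
C = S_0 * exp(-qT) * N(d1) - K * exp(-rT) * N(d2)
N(d1) = 0.66505427; N(d2) = 0.57650162
C = 1.0500 * 0.98856587 * 0.66505427 - 0.9700 * 0.99551011 * 0.57650162 = 0.1336

Answer: Price = 0.1336


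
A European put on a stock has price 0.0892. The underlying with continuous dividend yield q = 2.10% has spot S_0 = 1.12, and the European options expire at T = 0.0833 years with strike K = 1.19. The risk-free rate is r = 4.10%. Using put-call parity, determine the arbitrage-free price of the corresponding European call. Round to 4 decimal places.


Put-call parity: C - P = S_0 * exp(-qT) - K * exp(-rT).
S_0 * exp(-qT) = 1.1200 * 0.99825223 = 1.11804250
K * exp(-rT) = 1.1900 * 0.99659053 = 1.18594273
C = P + S*exp(-qT) - K*exp(-rT)
C = 0.0892 + 1.11804250 - 1.18594273 = 0.0213

Answer: Call price = 0.0213


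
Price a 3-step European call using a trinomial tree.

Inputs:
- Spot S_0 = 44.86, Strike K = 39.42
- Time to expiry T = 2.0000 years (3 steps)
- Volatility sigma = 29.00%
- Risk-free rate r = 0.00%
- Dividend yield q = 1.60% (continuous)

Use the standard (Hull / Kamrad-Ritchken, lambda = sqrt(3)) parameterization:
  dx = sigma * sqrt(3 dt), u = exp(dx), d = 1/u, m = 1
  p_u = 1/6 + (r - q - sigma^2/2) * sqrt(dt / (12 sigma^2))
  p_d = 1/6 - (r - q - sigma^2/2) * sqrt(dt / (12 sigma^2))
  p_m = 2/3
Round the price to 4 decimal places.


dt = T/N = 0.666667; dx = sigma*sqrt(3*dt) = 0.410122
u = exp(dx) = 1.507002; d = 1/u = 0.663569
p_u = 0.119486, p_m = 0.666667, p_d = 0.213848
Discount per step: exp(-r*dt) = 1.000000
Stock lattice S(k, j) with j the centered position index:
  k=0: S(0,+0) = 44.8600
  k=1: S(1,-1) = 29.7677; S(1,+0) = 44.8600; S(1,+1) = 67.6041
  k=2: S(2,-2) = 19.7529; S(2,-1) = 29.7677; S(2,+0) = 44.8600; S(2,+1) = 67.6041; S(2,+2) = 101.8795
  k=3: S(3,-3) = 13.1074; S(3,-2) = 19.7529; S(3,-1) = 29.7677; S(3,+0) = 44.8600; S(3,+1) = 67.6041; S(3,+2) = 101.8795; S(3,+3) = 153.5325
Terminal payoffs V(N, j) = max(S_T - K, 0):
  V(3,-3) = 0.000000; V(3,-2) = 0.000000; V(3,-1) = 0.000000; V(3,+0) = 5.440000; V(3,+1) = 28.184089; V(3,+2) = 62.459465; V(3,+3) = 114.112509
Backward induction: V(k, j) = exp(-r*dt) * [p_u * V(k+1, j+1) + p_m * V(k+1, j) + p_d * V(k+1, j-1)]
  V(2,-2) = exp(-r*dt) * [p_u*0.000000 + p_m*0.000000 + p_d*0.000000] = 0.000000
  V(2,-1) = exp(-r*dt) * [p_u*5.440000 + p_m*0.000000 + p_d*0.000000] = 0.650002
  V(2,+0) = exp(-r*dt) * [p_u*28.184089 + p_m*5.440000 + p_d*0.000000] = 6.994259
  V(2,+1) = exp(-r*dt) * [p_u*62.459465 + p_m*28.184089 + p_d*5.440000] = 27.415729
  V(2,+2) = exp(-r*dt) * [p_u*114.112509 + p_m*62.459465 + p_d*28.184089] = 61.301546
  V(1,-1) = exp(-r*dt) * [p_u*6.994259 + p_m*0.650002 + p_d*0.000000] = 1.269047
  V(1,+0) = exp(-r*dt) * [p_u*27.415729 + p_m*6.994259 + p_d*0.650002] = 8.077625
  V(1,+1) = exp(-r*dt) * [p_u*61.301546 + p_m*27.415729 + p_d*6.994259] = 27.097510
  V(0,+0) = exp(-r*dt) * [p_u*27.097510 + p_m*8.077625 + p_d*1.269047] = 8.894228

Answer: Price = V(0,0) = 8.8942


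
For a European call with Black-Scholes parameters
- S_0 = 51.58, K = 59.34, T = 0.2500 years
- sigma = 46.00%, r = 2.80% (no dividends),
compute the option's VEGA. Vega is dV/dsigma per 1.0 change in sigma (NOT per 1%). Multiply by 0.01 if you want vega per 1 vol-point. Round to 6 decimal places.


d1 = -0.4639113670; d2 = -0.6939113670
phi(d1) = 0.3582424055; exp(-qT) = 1.0000000000; exp(-rT) = 0.9930244429
Vega = S * exp(-qT) * phi(d1) * sqrt(T) = 51.5800 * 1.0000000000 * 0.3582424055 * 0.5000000000 = 9.239072

Answer: Vega = 9.239072


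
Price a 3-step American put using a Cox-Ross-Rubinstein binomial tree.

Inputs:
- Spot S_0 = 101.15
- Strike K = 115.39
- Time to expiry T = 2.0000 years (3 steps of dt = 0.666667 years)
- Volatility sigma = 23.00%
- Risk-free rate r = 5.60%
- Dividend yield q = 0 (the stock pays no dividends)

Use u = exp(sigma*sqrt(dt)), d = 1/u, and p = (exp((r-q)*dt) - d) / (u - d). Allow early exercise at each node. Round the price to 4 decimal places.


Answer: Price = V(0,0) = 16.8286

Derivation:
dt = T/N = 0.666667
u = exp(sigma*sqrt(dt)) = 1.206585; d = 1/u = 0.828785
p = (exp((r-q)*dt) - d) / (u - d) = 0.553874
Discount per step: exp(-r*dt) = 0.963355
Stock lattice S(k, i) with i counting down-moves:
  k=0: S(0,0) = 101.1500
  k=1: S(1,0) = 122.0461; S(1,1) = 83.8316
  k=2: S(2,0) = 147.2590; S(2,1) = 101.1500; S(2,2) = 69.4784
  k=3: S(3,0) = 177.6805; S(3,1) = 122.0461; S(3,2) = 83.8316; S(3,3) = 57.5827
Terminal payoffs V(N, i) = max(K - S_T, 0):
  V(3,0) = 0.000000; V(3,1) = 0.000000; V(3,2) = 31.558373; V(3,3) = 57.807315
Backward induction: V(k, i) = exp(-r*dt) * [p * V(k+1, i) + (1-p) * V(k+1, i+1)]; then take max(V_cont, immediate exercise) for American.
  V(2,0) = exp(-r*dt) * [p*0.000000 + (1-p)*0.000000] = 0.000000; exercise = 0.000000; V(2,0) = max -> 0.000000
  V(2,1) = exp(-r*dt) * [p*0.000000 + (1-p)*31.558373] = 13.563071; exercise = 14.240000; V(2,1) = max -> 14.240000
  V(2,2) = exp(-r*dt) * [p*31.558373 + (1-p)*57.807315] = 41.683114; exercise = 45.911584; V(2,2) = max -> 45.911584
  V(1,0) = exp(-r*dt) * [p*0.000000 + (1-p)*14.240000] = 6.120028; exercise = 0.000000; V(1,0) = max -> 6.120028
  V(1,1) = exp(-r*dt) * [p*14.240000 + (1-p)*45.911584] = 27.329902; exercise = 31.558373; V(1,1) = max -> 31.558373
  V(0,0) = exp(-r*dt) * [p*6.120028 + (1-p)*31.558373] = 16.828582; exercise = 14.240000; V(0,0) = max -> 16.828582


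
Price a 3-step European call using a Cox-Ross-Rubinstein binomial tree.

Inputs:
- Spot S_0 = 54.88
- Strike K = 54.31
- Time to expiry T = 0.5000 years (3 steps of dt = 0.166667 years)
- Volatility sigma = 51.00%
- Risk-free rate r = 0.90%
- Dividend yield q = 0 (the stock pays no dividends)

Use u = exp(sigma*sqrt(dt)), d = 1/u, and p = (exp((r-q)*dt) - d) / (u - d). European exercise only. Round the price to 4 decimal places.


Answer: Price = V(0,0) = 8.8556

Derivation:
dt = T/N = 0.166667
u = exp(sigma*sqrt(dt)) = 1.231468; d = 1/u = 0.812039
p = (exp((r-q)*dt) - d) / (u - d) = 0.451715
Discount per step: exp(-r*dt) = 0.998501
Stock lattice S(k, i) with i counting down-moves:
  k=0: S(0,0) = 54.8800
  k=1: S(1,0) = 67.5829; S(1,1) = 44.5647
  k=2: S(2,0) = 83.2262; S(2,1) = 54.8800; S(2,2) = 36.1883
  k=3: S(3,0) = 102.4904; S(3,1) = 67.5829; S(3,2) = 44.5647; S(3,3) = 29.3863
Terminal payoffs V(N, i) = max(S_T - K, 0):
  V(3,0) = 48.180373; V(3,1) = 13.272942; V(3,2) = 0.000000; V(3,3) = 0.000000
Backward induction: V(k, i) = exp(-r*dt) * [p * V(k+1, i) + (1-p) * V(k+1, i+1)].
  V(2,0) = exp(-r*dt) * [p*48.180373 + (1-p)*13.272942] = 28.997607
  V(2,1) = exp(-r*dt) * [p*13.272942 + (1-p)*0.000000] = 5.986594
  V(2,2) = exp(-r*dt) * [p*0.000000 + (1-p)*0.000000] = 0.000000
  V(1,0) = exp(-r*dt) * [p*28.997607 + (1-p)*5.986594] = 16.356450
  V(1,1) = exp(-r*dt) * [p*5.986594 + (1-p)*0.000000] = 2.700178
  V(0,0) = exp(-r*dt) * [p*16.356450 + (1-p)*2.700178] = 8.855622


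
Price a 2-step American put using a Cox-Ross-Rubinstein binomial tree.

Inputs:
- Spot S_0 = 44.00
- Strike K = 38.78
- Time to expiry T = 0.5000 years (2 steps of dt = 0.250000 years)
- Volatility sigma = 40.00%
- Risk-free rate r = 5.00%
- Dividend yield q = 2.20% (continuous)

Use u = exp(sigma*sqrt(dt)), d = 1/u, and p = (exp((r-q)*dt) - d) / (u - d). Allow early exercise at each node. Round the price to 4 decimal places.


Answer: Price = V(0,0) = 2.5670

Derivation:
dt = T/N = 0.250000
u = exp(sigma*sqrt(dt)) = 1.221403; d = 1/u = 0.818731
p = (exp((r-q)*dt) - d) / (u - d) = 0.467611
Discount per step: exp(-r*dt) = 0.987578
Stock lattice S(k, i) with i counting down-moves:
  k=0: S(0,0) = 44.0000
  k=1: S(1,0) = 53.7417; S(1,1) = 36.0242
  k=2: S(2,0) = 65.6403; S(2,1) = 44.0000; S(2,2) = 29.4941
Terminal payoffs V(N, i) = max(K - S_T, 0):
  V(2,0) = 0.000000; V(2,1) = 0.000000; V(2,2) = 9.285918
Backward induction: V(k, i) = exp(-r*dt) * [p * V(k+1, i) + (1-p) * V(k+1, i+1)]; then take max(V_cont, immediate exercise) for American.
  V(1,0) = exp(-r*dt) * [p*0.000000 + (1-p)*0.000000] = 0.000000; exercise = 0.000000; V(1,0) = max -> 0.000000
  V(1,1) = exp(-r*dt) * [p*0.000000 + (1-p)*9.285918] = 4.882310; exercise = 2.755847; V(1,1) = max -> 4.882310
  V(0,0) = exp(-r*dt) * [p*0.000000 + (1-p)*4.882310] = 2.567000; exercise = 0.000000; V(0,0) = max -> 2.567000


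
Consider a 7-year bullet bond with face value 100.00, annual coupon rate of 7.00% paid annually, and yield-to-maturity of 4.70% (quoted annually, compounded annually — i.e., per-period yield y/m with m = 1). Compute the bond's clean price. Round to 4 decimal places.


Answer: Price = 113.4546

Derivation:
Coupon per period c = face * coupon_rate / m = 7.000000
Periods per year m = 1; per-period yield y/m = 0.047000
Number of cashflows N = 7
Cashflows (t years, CF_t, discount factor 1/(1+y/m)^(m*t), PV):
  t = 1.0000: CF_t = 7.000000, DF = 0.955110, PV = 6.685769
  t = 2.0000: CF_t = 7.000000, DF = 0.912235, PV = 6.385644
  t = 3.0000: CF_t = 7.000000, DF = 0.871284, PV = 6.098991
  t = 4.0000: CF_t = 7.000000, DF = 0.832172, PV = 5.825206
  t = 5.0000: CF_t = 7.000000, DF = 0.794816, PV = 5.563712
  t = 6.0000: CF_t = 7.000000, DF = 0.759137, PV = 5.313956
  t = 7.0000: CF_t = 107.000000, DF = 0.725059, PV = 77.581292
Price P = sum_t PV_t = 113.454569


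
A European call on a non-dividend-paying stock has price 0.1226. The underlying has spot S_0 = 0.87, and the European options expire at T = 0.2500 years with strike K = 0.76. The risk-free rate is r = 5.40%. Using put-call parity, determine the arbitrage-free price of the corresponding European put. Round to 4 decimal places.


Answer: Put price = 0.0024

Derivation:
Put-call parity: C - P = S_0 * exp(-qT) - K * exp(-rT).
S_0 * exp(-qT) = 0.8700 * 1.00000000 = 0.87000000
K * exp(-rT) = 0.7600 * 0.98659072 = 0.74980894
P = C - S*exp(-qT) + K*exp(-rT)
P = 0.1226 - 0.87000000 + 0.74980894 = 0.0024


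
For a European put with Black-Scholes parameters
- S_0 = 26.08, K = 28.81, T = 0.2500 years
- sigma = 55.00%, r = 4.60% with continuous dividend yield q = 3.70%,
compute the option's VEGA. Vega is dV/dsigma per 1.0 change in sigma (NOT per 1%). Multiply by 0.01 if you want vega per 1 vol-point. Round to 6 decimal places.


Answer: Vega = 5.035099

Derivation:
d1 = -0.2163320438; d2 = -0.4913320438
phi(d1) = 0.3897154936; exp(-qT) = 0.9907926496; exp(-rT) = 0.9885658722
Vega = S * exp(-qT) * phi(d1) * sqrt(T) = 26.0800 * 0.9907926496 * 0.3897154936 * 0.5000000000 = 5.035099


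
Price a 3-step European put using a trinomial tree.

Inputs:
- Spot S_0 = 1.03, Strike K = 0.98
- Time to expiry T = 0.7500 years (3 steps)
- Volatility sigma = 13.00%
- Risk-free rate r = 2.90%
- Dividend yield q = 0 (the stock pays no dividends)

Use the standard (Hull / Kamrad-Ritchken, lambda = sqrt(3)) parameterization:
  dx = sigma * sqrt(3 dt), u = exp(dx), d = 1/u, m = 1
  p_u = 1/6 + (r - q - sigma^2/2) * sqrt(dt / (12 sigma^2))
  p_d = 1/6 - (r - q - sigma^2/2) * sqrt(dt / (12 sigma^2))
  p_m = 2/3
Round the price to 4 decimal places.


Answer: Price = V(0,0) = 0.0190

Derivation:
dt = T/N = 0.250000; dx = sigma*sqrt(3*dt) = 0.112583
u = exp(dx) = 1.119165; d = 1/u = 0.893523
p_u = 0.189483, p_m = 0.666667, p_d = 0.143850
Discount per step: exp(-r*dt) = 0.992776
Stock lattice S(k, j) with j the centered position index:
  k=0: S(0,+0) = 1.0300
  k=1: S(1,-1) = 0.9203; S(1,+0) = 1.0300; S(1,+1) = 1.1527
  k=2: S(2,-2) = 0.8223; S(2,-1) = 0.9203; S(2,+0) = 1.0300; S(2,+1) = 1.1527; S(2,+2) = 1.2901
  k=3: S(3,-3) = 0.7348; S(3,-2) = 0.8223; S(3,-1) = 0.9203; S(3,+0) = 1.0300; S(3,+1) = 1.1527; S(3,+2) = 1.2901; S(3,+3) = 1.4438
Terminal payoffs V(N, j) = max(K - S_T, 0):
  V(3,-3) = 0.245225; V(3,-2) = 0.157665; V(3,-1) = 0.059671; V(3,+0) = 0.000000; V(3,+1) = 0.000000; V(3,+2) = 0.000000; V(3,+3) = 0.000000
Backward induction: V(k, j) = exp(-r*dt) * [p_u * V(k+1, j+1) + p_m * V(k+1, j) + p_d * V(k+1, j-1)]
  V(2,-2) = exp(-r*dt) * [p_u*0.059671 + p_m*0.157665 + p_d*0.245225] = 0.150597
  V(2,-1) = exp(-r*dt) * [p_u*0.000000 + p_m*0.059671 + p_d*0.157665] = 0.062010
  V(2,+0) = exp(-r*dt) * [p_u*0.000000 + p_m*0.000000 + p_d*0.059671] = 0.008522
  V(2,+1) = exp(-r*dt) * [p_u*0.000000 + p_m*0.000000 + p_d*0.000000] = 0.000000
  V(2,+2) = exp(-r*dt) * [p_u*0.000000 + p_m*0.000000 + p_d*0.000000] = 0.000000
  V(1,-1) = exp(-r*dt) * [p_u*0.008522 + p_m*0.062010 + p_d*0.150597] = 0.064151
  V(1,+0) = exp(-r*dt) * [p_u*0.000000 + p_m*0.008522 + p_d*0.062010] = 0.014496
  V(1,+1) = exp(-r*dt) * [p_u*0.000000 + p_m*0.000000 + p_d*0.008522] = 0.001217
  V(0,+0) = exp(-r*dt) * [p_u*0.001217 + p_m*0.014496 + p_d*0.064151] = 0.018985


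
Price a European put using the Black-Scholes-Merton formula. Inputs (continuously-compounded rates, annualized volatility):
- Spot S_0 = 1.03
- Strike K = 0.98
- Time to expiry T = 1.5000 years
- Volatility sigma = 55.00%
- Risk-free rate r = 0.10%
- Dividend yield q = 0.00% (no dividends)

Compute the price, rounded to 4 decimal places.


Answer: Price = 0.2399

Derivation:
d1 = (ln(S/K) + (r - q + 0.5*sigma^2) * T) / (sigma * sqrt(T)) = 0.41290456
d2 = d1 - sigma * sqrt(T) = -0.26070512
exp(-rT) = 0.99850112; exp(-qT) = 1.00000000
P = K * exp(-rT) * N(-d2) - S_0 * exp(-qT) * N(-d1)
N(-d1) = 0.33983827; N(-d2) = 0.60284004
P = 0.9800 * 0.99850112 * 0.60284004 - 1.0300 * 1.00000000 * 0.33983827 = 0.2399


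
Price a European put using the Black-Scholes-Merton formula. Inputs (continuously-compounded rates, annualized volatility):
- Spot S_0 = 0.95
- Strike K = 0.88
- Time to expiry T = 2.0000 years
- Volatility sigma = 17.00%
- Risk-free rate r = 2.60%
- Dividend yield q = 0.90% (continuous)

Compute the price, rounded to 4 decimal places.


Answer: Price = 0.0445

Derivation:
d1 = (ln(S/K) + (r - q + 0.5*sigma^2) * T) / (sigma * sqrt(T)) = 0.57999426
d2 = d1 - sigma * sqrt(T) = 0.33957795
exp(-rT) = 0.94932887; exp(-qT) = 0.98216103
P = K * exp(-rT) * N(-d2) - S_0 * exp(-qT) * N(-d1)
N(-d1) = 0.28095924; N(-d2) = 0.36708719
P = 0.8800 * 0.94932887 * 0.36708719 - 0.9500 * 0.98216103 * 0.28095924 = 0.0445


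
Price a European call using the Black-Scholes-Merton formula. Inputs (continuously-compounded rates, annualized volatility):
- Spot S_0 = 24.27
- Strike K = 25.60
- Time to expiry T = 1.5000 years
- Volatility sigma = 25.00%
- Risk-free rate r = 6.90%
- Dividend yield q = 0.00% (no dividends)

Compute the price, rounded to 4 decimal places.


d1 = (ln(S/K) + (r - q + 0.5*sigma^2) * T) / (sigma * sqrt(T)) = 0.31687797
d2 = d1 - sigma * sqrt(T) = 0.01069176
exp(-rT) = 0.90167602; exp(-qT) = 1.00000000
C = S_0 * exp(-qT) * N(d1) - K * exp(-rT) * N(d2)
N(d1) = 0.62433190; N(d2) = 0.50426531
C = 24.2700 * 1.00000000 * 0.62433190 - 25.6000 * 0.90167602 * 0.50426531 = 3.5126

Answer: Price = 3.5126


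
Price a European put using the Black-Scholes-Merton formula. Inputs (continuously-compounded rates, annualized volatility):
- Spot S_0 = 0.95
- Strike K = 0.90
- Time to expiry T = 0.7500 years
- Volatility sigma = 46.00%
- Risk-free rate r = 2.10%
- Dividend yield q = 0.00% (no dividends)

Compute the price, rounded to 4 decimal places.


Answer: Price = 0.1151

Derivation:
d1 = (ln(S/K) + (r - q + 0.5*sigma^2) * T) / (sigma * sqrt(T)) = 0.37444233
d2 = d1 - sigma * sqrt(T) = -0.02392936
exp(-rT) = 0.98437338; exp(-qT) = 1.00000000
P = K * exp(-rT) * N(-d2) - S_0 * exp(-qT) * N(-d1)
N(-d1) = 0.35403763; N(-d2) = 0.50954552
P = 0.9000 * 0.98437338 * 0.50954552 - 0.9500 * 1.00000000 * 0.35403763 = 0.1151


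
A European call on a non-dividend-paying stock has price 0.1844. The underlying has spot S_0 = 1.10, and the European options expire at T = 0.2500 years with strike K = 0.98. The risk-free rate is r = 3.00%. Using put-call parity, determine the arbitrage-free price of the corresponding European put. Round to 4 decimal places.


Put-call parity: C - P = S_0 * exp(-qT) - K * exp(-rT).
S_0 * exp(-qT) = 1.1000 * 1.00000000 = 1.10000000
K * exp(-rT) = 0.9800 * 0.99252805 = 0.97267749
P = C - S*exp(-qT) + K*exp(-rT)
P = 0.1844 - 1.10000000 + 0.97267749 = 0.0571

Answer: Put price = 0.0571


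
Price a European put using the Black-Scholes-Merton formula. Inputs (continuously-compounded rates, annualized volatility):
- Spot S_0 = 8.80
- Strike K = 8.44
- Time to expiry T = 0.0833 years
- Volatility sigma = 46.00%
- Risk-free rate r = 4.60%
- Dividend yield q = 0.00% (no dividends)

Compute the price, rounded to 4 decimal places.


d1 = (ln(S/K) + (r - q + 0.5*sigma^2) * T) / (sigma * sqrt(T)) = 0.40985774
d2 = d1 - sigma * sqrt(T) = 0.27709373
exp(-rT) = 0.99617553; exp(-qT) = 1.00000000
P = K * exp(-rT) * N(-d2) - S_0 * exp(-qT) * N(-d1)
N(-d1) = 0.34095516; N(-d2) = 0.39085407
P = 8.4400 * 0.99617553 * 0.39085407 - 8.8000 * 1.00000000 * 0.34095516 = 0.2858

Answer: Price = 0.2858


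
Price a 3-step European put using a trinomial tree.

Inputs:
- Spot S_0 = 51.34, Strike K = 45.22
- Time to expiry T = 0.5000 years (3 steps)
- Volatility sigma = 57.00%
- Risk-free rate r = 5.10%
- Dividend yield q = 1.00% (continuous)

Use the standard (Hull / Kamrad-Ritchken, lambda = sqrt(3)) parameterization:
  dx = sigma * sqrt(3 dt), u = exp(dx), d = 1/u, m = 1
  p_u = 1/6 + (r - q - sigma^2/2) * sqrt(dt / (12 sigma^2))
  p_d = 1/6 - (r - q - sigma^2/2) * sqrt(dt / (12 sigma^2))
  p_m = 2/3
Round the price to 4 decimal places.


dt = T/N = 0.166667; dx = sigma*sqrt(3*dt) = 0.403051
u = exp(dx) = 1.496383; d = 1/u = 0.668278
p_u = 0.141556, p_m = 0.666667, p_d = 0.191777
Discount per step: exp(-r*dt) = 0.991536
Stock lattice S(k, j) with j the centered position index:
  k=0: S(0,+0) = 51.3400
  k=1: S(1,-1) = 34.3094; S(1,+0) = 51.3400; S(1,+1) = 76.8243
  k=2: S(2,-2) = 22.9282; S(2,-1) = 34.3094; S(2,+0) = 51.3400; S(2,+1) = 76.8243; S(2,+2) = 114.9586
  k=3: S(3,-3) = 15.3224; S(3,-2) = 22.9282; S(3,-1) = 34.3094; S(3,+0) = 51.3400; S(3,+1) = 76.8243; S(3,+2) = 114.9586; S(3,+3) = 172.0221
Terminal payoffs V(N, j) = max(K - S_T, 0):
  V(3,-3) = 29.897573; V(3,-2) = 22.291780; V(3,-1) = 10.910602; V(3,+0) = 0.000000; V(3,+1) = 0.000000; V(3,+2) = 0.000000; V(3,+3) = 0.000000
Backward induction: V(k, j) = exp(-r*dt) * [p_u * V(k+1, j+1) + p_m * V(k+1, j) + p_d * V(k+1, j-1)]
  V(2,-2) = exp(-r*dt) * [p_u*10.910602 + p_m*22.291780 + p_d*29.897573] = 21.951936
  V(2,-1) = exp(-r*dt) * [p_u*0.000000 + p_m*10.910602 + p_d*22.291780] = 11.451042
  V(2,+0) = exp(-r*dt) * [p_u*0.000000 + p_m*0.000000 + p_d*10.910602] = 2.074695
  V(2,+1) = exp(-r*dt) * [p_u*0.000000 + p_m*0.000000 + p_d*0.000000] = 0.000000
  V(2,+2) = exp(-r*dt) * [p_u*0.000000 + p_m*0.000000 + p_d*0.000000] = 0.000000
  V(1,-1) = exp(-r*dt) * [p_u*2.074695 + p_m*11.451042 + p_d*21.951936] = 12.034863
  V(1,+0) = exp(-r*dt) * [p_u*0.000000 + p_m*2.074695 + p_d*11.451042] = 3.548885
  V(1,+1) = exp(-r*dt) * [p_u*0.000000 + p_m*0.000000 + p_d*2.074695] = 0.394512
  V(0,+0) = exp(-r*dt) * [p_u*0.394512 + p_m*3.548885 + p_d*12.034863] = 4.689749

Answer: Price = V(0,0) = 4.6897


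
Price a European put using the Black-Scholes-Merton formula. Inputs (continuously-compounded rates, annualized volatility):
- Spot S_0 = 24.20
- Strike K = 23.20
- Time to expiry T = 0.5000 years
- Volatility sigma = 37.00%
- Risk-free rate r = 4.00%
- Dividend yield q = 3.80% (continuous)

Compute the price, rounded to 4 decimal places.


Answer: Price = 1.9498

Derivation:
d1 = (ln(S/K) + (r - q + 0.5*sigma^2) * T) / (sigma * sqrt(T)) = 0.29593510
d2 = d1 - sigma * sqrt(T) = 0.03430559
exp(-rT) = 0.98019867; exp(-qT) = 0.98117936
P = K * exp(-rT) * N(-d2) - S_0 * exp(-qT) * N(-d1)
N(-d1) = 0.38363982; N(-d2) = 0.48631673
P = 23.2000 * 0.98019867 * 0.48631673 - 24.2000 * 0.98117936 * 0.38363982 = 1.9498


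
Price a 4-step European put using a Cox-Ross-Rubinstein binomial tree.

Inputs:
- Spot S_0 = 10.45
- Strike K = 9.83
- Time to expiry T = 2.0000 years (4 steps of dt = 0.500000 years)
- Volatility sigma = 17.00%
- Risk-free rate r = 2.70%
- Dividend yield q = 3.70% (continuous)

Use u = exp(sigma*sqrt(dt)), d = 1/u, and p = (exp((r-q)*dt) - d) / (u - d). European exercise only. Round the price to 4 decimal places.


dt = T/N = 0.500000
u = exp(sigma*sqrt(dt)) = 1.127732; d = 1/u = 0.886736
p = (exp((r-q)*dt) - d) / (u - d) = 0.449289
Discount per step: exp(-r*dt) = 0.986591
Stock lattice S(k, i) with i counting down-moves:
  k=0: S(0,0) = 10.4500
  k=1: S(1,0) = 11.7848; S(1,1) = 9.2664
  k=2: S(2,0) = 13.2901; S(2,1) = 10.4500; S(2,2) = 8.2168
  k=3: S(3,0) = 14.9876; S(3,1) = 11.7848; S(3,2) = 9.2664; S(3,3) = 7.2862
  k=4: S(4,0) = 16.9020; S(4,1) = 13.2901; S(4,2) = 10.4500; S(4,3) = 8.2168; S(4,4) = 6.4609
Terminal payoffs V(N, i) = max(K - S_T, 0):
  V(4,0) = 0.000000; V(4,1) = 0.000000; V(4,2) = 0.000000; V(4,3) = 1.613160; V(4,4) = 3.369095
Backward induction: V(k, i) = exp(-r*dt) * [p * V(k+1, i) + (1-p) * V(k+1, i+1)].
  V(3,0) = exp(-r*dt) * [p*0.000000 + (1-p)*0.000000] = 0.000000
  V(3,1) = exp(-r*dt) * [p*0.000000 + (1-p)*0.000000] = 0.000000
  V(3,2) = exp(-r*dt) * [p*0.000000 + (1-p)*1.613160] = 0.876473
  V(3,3) = exp(-r*dt) * [p*1.613160 + (1-p)*3.369095] = 2.545575
  V(2,0) = exp(-r*dt) * [p*0.000000 + (1-p)*0.000000] = 0.000000
  V(2,1) = exp(-r*dt) * [p*0.000000 + (1-p)*0.876473] = 0.476211
  V(2,2) = exp(-r*dt) * [p*0.876473 + (1-p)*2.545575] = 1.771588
  V(1,0) = exp(-r*dt) * [p*0.000000 + (1-p)*0.476211] = 0.258738
  V(1,1) = exp(-r*dt) * [p*0.476211 + (1-p)*1.771588] = 1.173638
  V(0,0) = exp(-r*dt) * [p*0.258738 + (1-p)*1.173638] = 0.752359

Answer: Price = V(0,0) = 0.7524


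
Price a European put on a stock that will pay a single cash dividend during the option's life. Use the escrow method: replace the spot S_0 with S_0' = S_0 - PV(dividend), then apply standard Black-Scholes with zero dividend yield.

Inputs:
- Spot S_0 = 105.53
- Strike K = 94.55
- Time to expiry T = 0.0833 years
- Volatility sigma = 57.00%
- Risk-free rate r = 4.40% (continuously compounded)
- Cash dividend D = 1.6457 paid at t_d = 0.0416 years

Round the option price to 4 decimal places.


Answer: Price = 2.7636

Derivation:
PV(D) = D * exp(-r * t_d) = 1.6457 * 0.99817127 = 1.64269047
S_0' = S_0 - PV(D) = 105.5300 - 1.64269047 = 103.88730953
d1 = (ln(S_0'/K) + (r + sigma^2/2)*T) / (sigma*sqrt(T)) = 0.67700409
d2 = d1 - sigma*sqrt(T) = 0.51249218
exp(-rT) = 0.99634151
N(-d1) = 0.24920168; N(-d2) = 0.30415330
P = K * exp(-rT) * N(-d2) - S_0' * N(-d1) = 94.5500 * 0.99634151 * 0.30415330 - 103.88730953 * 0.24920168 = 2.7636


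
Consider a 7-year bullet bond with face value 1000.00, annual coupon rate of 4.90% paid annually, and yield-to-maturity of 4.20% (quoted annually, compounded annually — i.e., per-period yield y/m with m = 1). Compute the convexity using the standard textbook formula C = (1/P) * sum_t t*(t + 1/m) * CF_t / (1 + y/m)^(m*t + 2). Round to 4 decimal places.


Answer: Convexity = 42.9378

Derivation:
Coupon per period c = face * coupon_rate / m = 49.000000
Periods per year m = 1; per-period yield y/m = 0.042000
Number of cashflows N = 7
Cashflows (t years, CF_t, discount factor 1/(1+y/m)^(m*t), PV):
  t = 1.0000: CF_t = 49.000000, DF = 0.959693, PV = 47.024952
  t = 2.0000: CF_t = 49.000000, DF = 0.921010, PV = 45.129512
  t = 3.0000: CF_t = 49.000000, DF = 0.883887, PV = 43.310473
  t = 4.0000: CF_t = 49.000000, DF = 0.848260, PV = 41.564753
  t = 5.0000: CF_t = 49.000000, DF = 0.814069, PV = 39.889398
  t = 6.0000: CF_t = 49.000000, DF = 0.781257, PV = 38.281572
  t = 7.0000: CF_t = 1049.000000, DF = 0.749766, PV = 786.504941
Price P = sum_t PV_t = 1041.705602
Convexity numerator sum_t t*(t + 1/m) * CF_t / (1+y/m)^(m*t + 2):
  t = 1.0000: term = 86.620945
  t = 2.0000: term = 249.388518
  t = 3.0000: term = 478.672779
  t = 4.0000: term = 765.631445
  t = 5.0000: term = 1102.156591
  t = 6.0000: term = 1480.824594
  t = 7.0000: term = 40565.239510
Convexity = (1/P) * sum = 44728.534382 / 1041.705602 = 42.937788


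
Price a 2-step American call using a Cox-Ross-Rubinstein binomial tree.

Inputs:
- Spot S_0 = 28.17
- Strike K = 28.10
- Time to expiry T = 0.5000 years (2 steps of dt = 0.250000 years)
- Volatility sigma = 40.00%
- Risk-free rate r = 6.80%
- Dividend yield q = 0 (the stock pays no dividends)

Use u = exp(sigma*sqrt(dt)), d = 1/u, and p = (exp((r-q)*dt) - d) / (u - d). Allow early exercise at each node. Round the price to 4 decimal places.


Answer: Price = V(0,0) = 3.3017

Derivation:
dt = T/N = 0.250000
u = exp(sigma*sqrt(dt)) = 1.221403; d = 1/u = 0.818731
p = (exp((r-q)*dt) - d) / (u - d) = 0.492745
Discount per step: exp(-r*dt) = 0.983144
Stock lattice S(k, i) with i counting down-moves:
  k=0: S(0,0) = 28.1700
  k=1: S(1,0) = 34.4069; S(1,1) = 23.0636
  k=2: S(2,0) = 42.0247; S(2,1) = 28.1700; S(2,2) = 18.8829
Terminal payoffs V(N, i) = max(S_T - K, 0):
  V(2,0) = 13.924702; V(2,1) = 0.070000; V(2,2) = 0.000000
Backward induction: V(k, i) = exp(-r*dt) * [p * V(k+1, i) + (1-p) * V(k+1, i+1)]; then take max(V_cont, immediate exercise) for American.
  V(1,0) = exp(-r*dt) * [p*13.924702 + (1-p)*0.070000] = 6.780578; exercise = 6.306916; V(1,0) = max -> 6.780578
  V(1,1) = exp(-r*dt) * [p*0.070000 + (1-p)*0.000000] = 0.033911; exercise = 0.000000; V(1,1) = max -> 0.033911
  V(0,0) = exp(-r*dt) * [p*6.780578 + (1-p)*0.033911] = 3.301688; exercise = 0.070000; V(0,0) = max -> 3.301688


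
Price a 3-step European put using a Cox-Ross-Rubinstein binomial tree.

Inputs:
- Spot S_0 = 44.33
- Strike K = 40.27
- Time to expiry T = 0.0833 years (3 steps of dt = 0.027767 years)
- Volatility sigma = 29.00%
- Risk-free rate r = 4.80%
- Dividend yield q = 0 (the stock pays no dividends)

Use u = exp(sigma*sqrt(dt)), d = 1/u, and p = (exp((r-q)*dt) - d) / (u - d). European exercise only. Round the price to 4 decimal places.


dt = T/N = 0.027767
u = exp(sigma*sqrt(dt)) = 1.049510; d = 1/u = 0.952825
p = (exp((r-q)*dt) - d) / (u - d) = 0.501716
Discount per step: exp(-r*dt) = 0.998668
Stock lattice S(k, i) with i counting down-moves:
  k=0: S(0,0) = 44.3300
  k=1: S(1,0) = 46.5248; S(1,1) = 42.2387
  k=2: S(2,0) = 48.8282; S(2,1) = 44.3300; S(2,2) = 40.2461
  k=3: S(3,0) = 51.2457; S(3,1) = 46.5248; S(3,2) = 42.2387; S(3,3) = 38.3476
Terminal payoffs V(N, i) = max(K - S_T, 0):
  V(3,0) = 0.000000; V(3,1) = 0.000000; V(3,2) = 0.000000; V(3,3) = 1.922450
Backward induction: V(k, i) = exp(-r*dt) * [p * V(k+1, i) + (1-p) * V(k+1, i+1)].
  V(2,0) = exp(-r*dt) * [p*0.000000 + (1-p)*0.000000] = 0.000000
  V(2,1) = exp(-r*dt) * [p*0.000000 + (1-p)*0.000000] = 0.000000
  V(2,2) = exp(-r*dt) * [p*0.000000 + (1-p)*1.922450] = 0.956651
  V(1,0) = exp(-r*dt) * [p*0.000000 + (1-p)*0.000000] = 0.000000
  V(1,1) = exp(-r*dt) * [p*0.000000 + (1-p)*0.956651] = 0.476049
  V(0,0) = exp(-r*dt) * [p*0.000000 + (1-p)*0.476049] = 0.236892

Answer: Price = V(0,0) = 0.2369


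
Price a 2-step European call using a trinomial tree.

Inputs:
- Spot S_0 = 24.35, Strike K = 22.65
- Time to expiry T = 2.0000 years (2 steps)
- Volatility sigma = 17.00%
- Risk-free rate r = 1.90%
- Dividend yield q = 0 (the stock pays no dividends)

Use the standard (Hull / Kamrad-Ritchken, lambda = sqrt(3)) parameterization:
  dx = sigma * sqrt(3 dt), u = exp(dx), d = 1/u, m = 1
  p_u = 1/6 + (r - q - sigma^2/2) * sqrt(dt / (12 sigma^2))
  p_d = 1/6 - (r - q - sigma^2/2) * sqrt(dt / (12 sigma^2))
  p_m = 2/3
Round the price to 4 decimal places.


Answer: Price = V(0,0) = 3.6865

Derivation:
dt = T/N = 1.000000; dx = sigma*sqrt(3*dt) = 0.294449
u = exp(dx) = 1.342386; d = 1/u = 0.744942
p_u = 0.174393, p_m = 0.666667, p_d = 0.158940
Discount per step: exp(-r*dt) = 0.981179
Stock lattice S(k, j) with j the centered position index:
  k=0: S(0,+0) = 24.3500
  k=1: S(1,-1) = 18.1393; S(1,+0) = 24.3500; S(1,+1) = 32.6871
  k=2: S(2,-2) = 13.5128; S(2,-1) = 18.1393; S(2,+0) = 24.3500; S(2,+1) = 32.6871; S(2,+2) = 43.8787
Terminal payoffs V(N, j) = max(S_T - K, 0):
  V(2,-2) = 0.000000; V(2,-1) = 0.000000; V(2,+0) = 1.700000; V(2,+1) = 10.037099; V(2,+2) = 21.228705
Backward induction: V(k, j) = exp(-r*dt) * [p_u * V(k+1, j+1) + p_m * V(k+1, j) + p_d * V(k+1, j-1)]
  V(1,-1) = exp(-r*dt) * [p_u*1.700000 + p_m*0.000000 + p_d*0.000000] = 0.290888
  V(1,+0) = exp(-r*dt) * [p_u*10.037099 + p_m*1.700000 + p_d*0.000000] = 2.829459
  V(1,+1) = exp(-r*dt) * [p_u*21.228705 + p_m*10.037099 + p_d*1.700000] = 10.463037
  V(0,+0) = exp(-r*dt) * [p_u*10.463037 + p_m*2.829459 + p_d*0.290888] = 3.686507
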